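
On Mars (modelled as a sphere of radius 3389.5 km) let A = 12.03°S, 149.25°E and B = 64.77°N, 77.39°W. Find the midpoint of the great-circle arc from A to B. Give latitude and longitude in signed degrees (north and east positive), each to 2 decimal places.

The central angle between A and B is δ = 2.0655 rad.
With f = 0.5, the slerp weights are sin((1−f)δ)/sin δ = 0.9757 and sin(fδ)/sin δ = 0.9757.
Weighted sum of the unit vectors: (0.9757)·(-0.8405,0.5001,-0.2084) + (0.9757)·(0.0931,-0.4160,0.9046) = (-0.7293, 0.0820, 0.6793).
Converting back: φ = atan2(z, √(x²+y²)) = 42.79°, λ = atan2(y, x) = 173.58°.

42.79°, 173.58°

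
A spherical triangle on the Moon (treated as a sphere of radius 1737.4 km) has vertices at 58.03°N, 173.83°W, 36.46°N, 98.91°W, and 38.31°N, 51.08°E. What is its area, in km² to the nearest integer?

2388840 km²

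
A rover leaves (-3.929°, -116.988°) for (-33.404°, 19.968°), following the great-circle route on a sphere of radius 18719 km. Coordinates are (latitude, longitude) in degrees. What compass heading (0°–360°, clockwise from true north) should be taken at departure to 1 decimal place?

Δλ = 136.956° = 2.3903 rad.
y = sin Δλ · cos φ₂ = (0.6826)(0.8348) = 0.5698
x = cos φ₁ sin φ₂ − sin φ₁ cos φ₂ cos Δλ = (0.9976)(-0.5505) − (-0.0685)(0.8348)(-0.7308) = -0.5910
θ = atan2(y, x) = 136.05°, so the bearing is 136.0°.

136.0°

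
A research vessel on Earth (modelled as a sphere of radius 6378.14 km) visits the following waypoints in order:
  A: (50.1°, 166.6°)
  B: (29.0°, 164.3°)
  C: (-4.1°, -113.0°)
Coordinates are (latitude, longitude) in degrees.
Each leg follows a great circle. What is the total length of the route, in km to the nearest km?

11889 km

Leg A→B: central angle 0.3695 rad, distance 2356.8 km.
Leg B→C: central angle 1.4945 rad, distance 9532.4 km.
Total: 2356.8 + 9532.4 ≈ 11889 km.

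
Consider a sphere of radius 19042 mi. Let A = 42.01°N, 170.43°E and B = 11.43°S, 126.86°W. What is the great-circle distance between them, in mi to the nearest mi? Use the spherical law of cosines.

In radians: φ₁ = 0.7332, φ₂ = -0.1995, Δλ = 62.710° = 1.0945 rad.
cos c = sin φ₁ sin φ₂ + cos φ₁ cos φ₂ cos Δλ = (0.6693)(-0.1982) + (0.7430)(0.9802)(0.4585) = 0.20129,
so c = arccos(0.20129) = 1.36812 rad.
Distance = R·c = 19042 × 1.3681 ≈ 26052 mi.

26052 mi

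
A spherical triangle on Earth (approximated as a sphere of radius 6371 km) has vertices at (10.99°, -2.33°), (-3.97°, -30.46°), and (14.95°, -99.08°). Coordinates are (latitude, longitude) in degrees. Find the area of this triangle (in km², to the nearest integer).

Side lengths (central angles): a = 1.2308, b = 1.6331, c = 0.5540 rad; semiperimeter s = 1.7090.
By l'Huilier's theorem, tan(E/4) = √[tan(s/2) tan((s−a)/2) tan((s−b)/2) tan((s−c)/2)], giving spherical excess E = 0.3320 rad.
Area = E·R² = 0.3320 × (6371)² ≈ 13474100 km².

13474100 km²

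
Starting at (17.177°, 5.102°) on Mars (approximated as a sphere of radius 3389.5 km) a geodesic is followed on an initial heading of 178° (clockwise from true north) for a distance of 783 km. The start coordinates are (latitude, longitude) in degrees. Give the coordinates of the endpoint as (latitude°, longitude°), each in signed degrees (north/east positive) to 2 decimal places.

Angular distance δ = d/R = 783/3389.5 = 0.23101 rad; initial bearing θ = 3.1067 rad.
sin φ₂ = sin φ₁ cos δ + cos φ₁ sin δ cos θ = (0.2953)(0.9734) + (0.9554)(0.2290)(-0.9994) = 0.0689, so φ₂ = 3.95°.
Δλ = atan2(sin θ sin δ cos φ₁, cos δ − sin φ₁ sin φ₂) = atan2(0.0076, 0.9531) = 0.459°.
λ₂ = 5.102° + 0.459° = 5.56°.

3.95°, 5.56°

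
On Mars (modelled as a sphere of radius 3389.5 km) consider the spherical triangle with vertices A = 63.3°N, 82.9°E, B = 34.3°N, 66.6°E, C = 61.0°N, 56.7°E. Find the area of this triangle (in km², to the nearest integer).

607223 km²

Side lengths (central angles): a = 0.4791, b = 0.2158, c = 0.5361 rad; semiperimeter s = 0.6155.
By l'Huilier's theorem, tan(E/4) = √[tan(s/2) tan((s−a)/2) tan((s−b)/2) tan((s−c)/2)], giving spherical excess E = 0.0529 rad.
Area = E·R² = 0.0529 × (3389.5)² ≈ 607223 km².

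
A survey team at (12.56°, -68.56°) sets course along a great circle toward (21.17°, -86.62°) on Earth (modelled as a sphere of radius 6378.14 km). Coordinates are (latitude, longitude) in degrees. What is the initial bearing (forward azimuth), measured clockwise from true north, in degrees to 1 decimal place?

With φ₁ = 0.2192, φ₂ = 0.3695, Δλ = -0.3152 rad, the forward-azimuth formula gives
θ = atan2( sin Δλ cos φ₂ , cos φ₁ sin φ₂ − sin φ₁ cos φ₂ cos Δλ ) = atan2(-0.2891, 0.1597) = -61.08°.
Adding 360° brings this into [0°, 360°): 298.9°.

298.9°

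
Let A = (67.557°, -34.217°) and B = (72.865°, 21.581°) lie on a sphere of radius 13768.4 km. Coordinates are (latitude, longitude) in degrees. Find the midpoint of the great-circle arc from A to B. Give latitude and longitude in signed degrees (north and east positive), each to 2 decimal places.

Central angle δ = 0.3287 rad. Interpolating on the sphere with fraction f = 0.5:
P = [sin((1−f)δ)·A + sin(fδ)·B] / sin δ = 0.5068·A + 0.5068·B in Cartesian coordinates,
giving P = (0.2989, -0.0539, 0.9528), i.e. latitude 72.32°, longitude -10.22°.

72.32°, -10.22°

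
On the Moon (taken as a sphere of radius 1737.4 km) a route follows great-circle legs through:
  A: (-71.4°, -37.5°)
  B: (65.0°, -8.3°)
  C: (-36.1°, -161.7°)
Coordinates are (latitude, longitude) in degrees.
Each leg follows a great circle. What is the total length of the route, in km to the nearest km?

Leg A→B: central angle 2.4058 rad, distance 4179.8 km.
Leg B→C: central angle 2.5668 rad, distance 4459.6 km.
Total: 4179.8 + 4459.6 ≈ 8639 km.

8639 km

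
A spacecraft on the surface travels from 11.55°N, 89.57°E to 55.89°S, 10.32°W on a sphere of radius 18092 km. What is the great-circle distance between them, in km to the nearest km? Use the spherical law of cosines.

In radians: φ₁ = 0.2016, φ₂ = -0.9755, Δλ = -99.890° = -1.7434 rad.
cos c = sin φ₁ sin φ₂ + cos φ₁ cos φ₂ cos Δλ = (0.2002)(-0.8280) + (0.9798)(0.5608)(-0.1718) = -0.26015,
so c = arccos(-0.26015) = 1.83397 rad.
Distance = R·c = 18092 × 1.8340 ≈ 33180 km.

33180 km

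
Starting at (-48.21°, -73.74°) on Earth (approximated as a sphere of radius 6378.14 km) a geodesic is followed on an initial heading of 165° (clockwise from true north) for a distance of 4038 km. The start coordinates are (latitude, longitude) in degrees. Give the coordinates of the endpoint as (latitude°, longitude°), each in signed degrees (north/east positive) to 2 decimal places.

-79.09°, -19.72°

Angular distance δ = d/R = 4038/6378.14 = 0.63310 rad; initial bearing θ = 2.8798 rad.
sin φ₂ = sin φ₁ cos δ + cos φ₁ sin δ cos θ = (-0.7456)(0.8062) + (0.6664)(0.5916)(-0.9659) = -0.9819, so φ₂ = -79.09°.
Δλ = atan2(sin θ sin δ cos φ₁, cos δ − sin φ₁ sin φ₂) = atan2(0.1020, 0.0741) = 54.024°.
λ₂ = -73.740° + 54.024° = -19.72°.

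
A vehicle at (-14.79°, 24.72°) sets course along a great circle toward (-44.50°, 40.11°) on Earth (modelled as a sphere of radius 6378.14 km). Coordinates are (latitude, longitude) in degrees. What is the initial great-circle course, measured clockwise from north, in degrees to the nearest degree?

With φ₁ = -0.2581, φ₂ = -0.7767, Δλ = 0.2686 rad, the forward-azimuth formula gives
θ = atan2( sin Δλ cos φ₂ , cos φ₁ sin φ₂ − sin φ₁ cos φ₂ cos Δλ ) = atan2(0.1893, -0.5021) = 159.35°.
So the initial bearing is 159°.

159°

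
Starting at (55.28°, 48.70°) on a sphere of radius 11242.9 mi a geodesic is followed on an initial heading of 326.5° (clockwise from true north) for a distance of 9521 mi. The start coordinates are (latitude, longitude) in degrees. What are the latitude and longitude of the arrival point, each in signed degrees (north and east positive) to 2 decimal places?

Angular distance δ = d/R = 9521/11242.9 = 0.84685 rad; initial bearing θ = 5.6985 rad.
sin φ₂ = sin φ₁ cos δ + cos φ₁ sin δ cos θ = (0.8219)(0.6623) + (0.5696)(0.7492)(0.8339) = 0.9002, so φ₂ = 64.19°.
Δλ = atan2(sin θ sin δ cos φ₁, cos δ − sin φ₁ sin φ₂) = atan2(-0.2355, -0.0776) = -108.237°.
λ₂ = 48.700° − 108.237° = -59.54°.

64.19°, -59.54°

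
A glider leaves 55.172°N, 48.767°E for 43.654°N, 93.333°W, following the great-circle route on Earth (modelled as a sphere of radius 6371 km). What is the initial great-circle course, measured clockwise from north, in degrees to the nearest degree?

333°

Δλ = -142.100° = -2.4801 rad.
y = sin Δλ · cos φ₂ = (-0.6143)(0.7235) = -0.4444
x = cos φ₁ sin φ₂ − sin φ₁ cos φ₂ cos Δλ = (0.5711)(0.6903) − (0.8209)(0.7235)(-0.7891) = 0.8629
θ = atan2(y, x) = -27.25°; adding 360° gives 333°.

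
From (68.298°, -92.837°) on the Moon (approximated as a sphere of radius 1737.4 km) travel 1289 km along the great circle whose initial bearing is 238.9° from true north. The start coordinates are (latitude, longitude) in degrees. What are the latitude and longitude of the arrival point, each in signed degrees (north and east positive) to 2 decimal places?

33.77°, -136.95°

Angular distance δ = d/R = 1289/1737.4 = 0.74191 rad; initial bearing θ = 4.1696 rad.
sin φ₂ = sin φ₁ cos δ + cos φ₁ sin δ cos θ = (0.9291)(0.7372) + (0.3698)(0.6757)(-0.5165) = 0.5559, so φ₂ = 33.77°.
Δλ = atan2(sin θ sin δ cos φ₁, cos δ − sin φ₁ sin φ₂) = atan2(-0.2139, 0.2207) = -44.108°.
λ₂ = -92.837° − 44.108° = -136.95°.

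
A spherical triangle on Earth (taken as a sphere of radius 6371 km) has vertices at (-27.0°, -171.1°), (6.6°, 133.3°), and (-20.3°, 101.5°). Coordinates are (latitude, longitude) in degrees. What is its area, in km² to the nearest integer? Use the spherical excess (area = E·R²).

19036474 km²

Side lengths (central angles): a = 0.7198, b = 1.3741, c = 1.1064 rad; semiperimeter s = 1.6002.
By l'Huilier's theorem, tan(E/4) = √[tan(s/2) tan((s−a)/2) tan((s−b)/2) tan((s−c)/2)], giving spherical excess E = 0.4690 rad.
Area = E·R² = 0.4690 × (6371)² ≈ 19036474 km².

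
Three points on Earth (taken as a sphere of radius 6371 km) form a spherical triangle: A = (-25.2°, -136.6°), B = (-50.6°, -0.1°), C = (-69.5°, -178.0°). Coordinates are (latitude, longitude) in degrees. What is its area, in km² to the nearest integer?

20486566 km²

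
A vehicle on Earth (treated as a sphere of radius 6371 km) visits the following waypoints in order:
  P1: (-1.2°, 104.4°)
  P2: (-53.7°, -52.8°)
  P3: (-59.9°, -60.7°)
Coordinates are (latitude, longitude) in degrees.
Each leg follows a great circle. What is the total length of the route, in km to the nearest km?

14396 km

Leg P1→P2: central angle 2.1279 rad, distance 13557.1 km.
Leg P2→P3: central angle 0.1318 rad, distance 839.4 km.
Total: 13557.1 + 839.4 ≈ 14396 km.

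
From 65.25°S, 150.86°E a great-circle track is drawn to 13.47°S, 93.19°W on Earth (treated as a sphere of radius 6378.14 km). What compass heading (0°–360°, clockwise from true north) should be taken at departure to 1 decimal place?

Δλ = 115.950° = 2.0237 rad.
y = sin Δλ · cos φ₂ = (0.8992)(0.9725) = 0.8744
x = cos φ₁ sin φ₂ − sin φ₁ cos φ₂ cos Δλ = (0.4187)(-0.2329) − (-0.9081)(0.9725)(-0.4376) = -0.4840
θ = atan2(y, x) = 118.96°, so the bearing is 119.0°.

119.0°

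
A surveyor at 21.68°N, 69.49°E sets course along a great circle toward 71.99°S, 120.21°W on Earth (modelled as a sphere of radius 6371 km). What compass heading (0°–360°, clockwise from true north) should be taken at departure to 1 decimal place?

176.1°

Δλ = 170.300° = 2.9723 rad.
y = sin Δλ · cos φ₂ = (0.1685)(0.3092) = 0.0521
x = cos φ₁ sin φ₂ − sin φ₁ cos φ₂ cos Δλ = (0.9293)(-0.9510) − (0.3694)(0.3092)(-0.9857) = -0.7711
θ = atan2(y, x) = 176.14°, so the bearing is 176.1°.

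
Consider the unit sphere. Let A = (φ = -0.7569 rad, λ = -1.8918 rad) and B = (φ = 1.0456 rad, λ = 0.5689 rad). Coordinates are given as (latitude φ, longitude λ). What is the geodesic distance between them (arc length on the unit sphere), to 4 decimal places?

2.6411

Let φ₁ = -0.7569 rad, φ₂ = 1.0456 rad, and Δλ = 2.4607 rad.
cos c = sin φ₁ sin φ₂ + cos φ₁ cos φ₂ cos Δλ = (-0.6867)(0.8652) + (0.7270)(0.5014)(-0.7770) = -0.87734,
so c = arccos(-0.87734) = 2.64108 rad.
On the unit sphere the arc length equals the central angle: 2.6411.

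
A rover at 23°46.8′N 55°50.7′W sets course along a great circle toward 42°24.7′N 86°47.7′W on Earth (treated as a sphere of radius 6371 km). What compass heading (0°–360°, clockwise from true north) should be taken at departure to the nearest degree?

314°

With φ₁ = 0.4150, φ₂ = 0.7402, Δλ = -0.5402 rad, the forward-azimuth formula gives
θ = atan2( sin Δλ cos φ₂ , cos φ₁ sin φ₂ − sin φ₁ cos φ₂ cos Δλ ) = atan2(-0.3797, 0.3619) = -46.38°.
Adding 360° brings this into [0°, 360°): 314°.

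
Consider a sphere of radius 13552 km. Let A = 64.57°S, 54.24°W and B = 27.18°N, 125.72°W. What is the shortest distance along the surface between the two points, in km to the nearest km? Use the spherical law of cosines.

Let φ₁ = -1.1270 rad, φ₂ = 0.4744 rad, and Δλ = -1.2476 rad.
cos c = sin φ₁ sin φ₂ + cos φ₁ cos φ₂ cos Δλ = (-0.9031)(0.4568) + (0.4294)(0.8896)(0.3176) = -0.29120,
so c = arccos(-0.29120) = 1.86627 rad.
Distance = R·c = 13552 × 1.8663 ≈ 25292 km.

25292 km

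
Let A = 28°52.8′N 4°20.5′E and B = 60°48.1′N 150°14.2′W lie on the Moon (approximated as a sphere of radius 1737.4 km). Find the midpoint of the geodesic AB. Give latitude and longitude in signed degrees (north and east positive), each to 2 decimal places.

70.40°, -21.36°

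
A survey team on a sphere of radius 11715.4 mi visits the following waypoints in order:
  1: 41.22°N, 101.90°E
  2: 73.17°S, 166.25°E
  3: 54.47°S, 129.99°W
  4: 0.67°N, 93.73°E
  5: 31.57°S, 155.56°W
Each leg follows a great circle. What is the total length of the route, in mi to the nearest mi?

77128 mi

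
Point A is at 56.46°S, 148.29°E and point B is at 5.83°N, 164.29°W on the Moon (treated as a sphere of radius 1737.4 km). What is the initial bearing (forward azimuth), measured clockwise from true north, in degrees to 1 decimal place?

Δλ = 47.420° = 0.8276 rad.
y = sin Δλ · cos φ₂ = (0.7363)(0.9948) = 0.7325
x = cos φ₁ sin φ₂ − sin φ₁ cos φ₂ cos Δλ = (0.5525)(0.1016) − (-0.8335)(0.9948)(0.6766) = 0.6172
θ = atan2(y, x) = 49.89°, so the bearing is 49.9°.

49.9°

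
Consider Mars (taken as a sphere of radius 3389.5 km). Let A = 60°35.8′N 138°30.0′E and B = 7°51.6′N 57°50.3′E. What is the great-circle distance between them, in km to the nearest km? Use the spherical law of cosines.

4648 km

In radians: φ₁ = 1.0576, φ₂ = 0.1372, Δλ = -80.662° = -1.4078 rad.
cos c = sin φ₁ sin φ₂ + cos φ₁ cos φ₂ cos Δλ = (0.8712)(0.1368) + (0.4910)(0.9906)(0.1623) = 0.19805,
so c = arccos(0.19805) = 1.37143 rad.
Distance = R·c = 3389.5 × 1.3714 ≈ 4648 km.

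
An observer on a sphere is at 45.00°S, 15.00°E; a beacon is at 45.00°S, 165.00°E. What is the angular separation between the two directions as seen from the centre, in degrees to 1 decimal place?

86.2°

With latitudes φ₁ = -45.000°, φ₂ = -45.000° and longitude difference Δλ = 150.000°:
cos c = sin φ₁ sin φ₂ + cos φ₁ cos φ₂ cos Δλ = (-0.7071)(-0.7071) + (0.7071)(0.7071)(-0.8660) = 0.06699,
so c = arccos(0.06699) = 1.50376 rad.
So the angular separation is 86.2°.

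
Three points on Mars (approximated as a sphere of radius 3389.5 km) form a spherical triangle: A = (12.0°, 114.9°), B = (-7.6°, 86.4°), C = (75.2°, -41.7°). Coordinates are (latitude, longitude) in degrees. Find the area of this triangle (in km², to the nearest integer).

7362634 km²

Side lengths (central angles): a = 1.8589, b = 1.5991, c = 0.6014 rad; semiperimeter s = 2.0297.
By l'Huilier's theorem, tan(E/4) = √[tan(s/2) tan((s−a)/2) tan((s−b)/2) tan((s−c)/2)], giving spherical excess E = 0.6409 rad.
Area = E·R² = 0.6409 × (3389.5)² ≈ 7362634 km².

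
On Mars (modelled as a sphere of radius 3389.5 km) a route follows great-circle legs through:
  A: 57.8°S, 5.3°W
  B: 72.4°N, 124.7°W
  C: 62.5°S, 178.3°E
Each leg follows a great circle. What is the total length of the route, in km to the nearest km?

Leg A→B: central angle 2.6588 rad, distance 9011.8 km.
Leg B→C: central angle 2.4488 rad, distance 8300.1 km.
Total: 9011.8 + 8300.1 ≈ 17312 km.

17312 km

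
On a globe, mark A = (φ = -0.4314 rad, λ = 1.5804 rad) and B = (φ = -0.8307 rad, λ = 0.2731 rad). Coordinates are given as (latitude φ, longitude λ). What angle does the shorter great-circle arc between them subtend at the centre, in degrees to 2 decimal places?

With latitudes φ₁ = -24.717°, φ₂ = -47.596° and longitude difference Δλ = -74.903°:
Haversine: a = sin²(Δφ/2) + cos φ₁ cos φ₂ sin²(Δλ/2) = 0.0393 + (0.9084)(0.6744)(0.3698) = 0.26585.
Central angle c = 2·arcsin(√a) = 1.08342 rad.
So the angular separation is 62.08°.

62.08°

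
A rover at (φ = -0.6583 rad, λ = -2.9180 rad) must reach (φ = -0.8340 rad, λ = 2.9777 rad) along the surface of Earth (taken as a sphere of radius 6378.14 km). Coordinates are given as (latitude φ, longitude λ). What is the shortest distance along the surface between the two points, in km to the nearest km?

With latitudes φ₁ = -37.718°, φ₂ = -47.785° and longitude difference Δλ = -22.201°:
cos c = sin φ₁ sin φ₂ + cos φ₁ cos φ₂ cos Δλ = (-0.6118)(-0.7406) + (0.7910)(0.6719)(0.9259) = 0.94520,
so c = arccos(0.94520) = 0.33259 rad.
Distance = R·c = 6378.14 × 0.3326 ≈ 2121 km.

2121 km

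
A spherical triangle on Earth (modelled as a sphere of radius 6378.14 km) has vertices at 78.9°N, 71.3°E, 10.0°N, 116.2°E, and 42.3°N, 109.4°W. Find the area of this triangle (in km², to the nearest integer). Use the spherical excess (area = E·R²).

Side lengths (central angles): a = 1.9744, b = 1.0262, c = 1.2612 rad; semiperimeter s = 2.1309.
By l'Huilier's theorem, tan(E/4) = √[tan(s/2) tan((s−a)/2) tan((s−b)/2) tan((s−c)/2)], giving spherical excess E = 0.7951 rad.
Area = E·R² = 0.7951 × (6378.14)² ≈ 32344853 km².

32344853 km²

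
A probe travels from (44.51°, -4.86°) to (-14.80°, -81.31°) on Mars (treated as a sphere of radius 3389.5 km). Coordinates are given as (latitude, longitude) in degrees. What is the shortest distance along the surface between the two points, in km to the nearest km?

In radians: φ₁ = 0.7768, φ₂ = -0.2583, Δλ = -76.450° = -1.3343 rad.
Haversine: a = sin²(Δφ/2) + cos φ₁ cos φ₂ sin²(Δλ/2) = 0.2448 + (0.7131)(0.9668)(0.3829) = 0.50877.
Central angle c = 2·arcsin(√a) = 1.58834 rad.
Distance = R·c = 3389.5 × 1.5883 ≈ 5384 km.

5384 km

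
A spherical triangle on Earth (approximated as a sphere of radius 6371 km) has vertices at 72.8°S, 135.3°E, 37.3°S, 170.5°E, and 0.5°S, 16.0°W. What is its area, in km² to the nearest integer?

18791778 km²

Side lengths (central angles): a = 2.4736, b = 1.8245, c = 0.6902 rad; semiperimeter s = 2.4942.
By l'Huilier's theorem, tan(E/4) = √[tan(s/2) tan((s−a)/2) tan((s−b)/2) tan((s−c)/2)], giving spherical excess E = 0.4630 rad.
Area = E·R² = 0.4630 × (6371)² ≈ 18791778 km².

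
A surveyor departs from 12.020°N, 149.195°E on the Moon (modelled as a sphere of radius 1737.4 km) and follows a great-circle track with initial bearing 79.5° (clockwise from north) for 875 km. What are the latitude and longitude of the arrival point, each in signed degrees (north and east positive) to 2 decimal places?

Angular distance δ = d/R = 875/1737.4 = 0.50363 rad; initial bearing θ = 1.3875 rad.
sin φ₂ = sin φ₁ cos δ + cos φ₁ sin δ cos θ = (0.2083)(0.8758) + (0.9781)(0.4826)(0.1822) = 0.2684, so φ₂ = 15.57°.
Δλ = atan2(sin θ sin δ cos φ₁, cos δ − sin φ₁ sin φ₂) = atan2(0.4641, 0.8199) = 29.512°.
λ₂ = 149.195° + 29.512° = 178.71°.

15.57°, 178.71°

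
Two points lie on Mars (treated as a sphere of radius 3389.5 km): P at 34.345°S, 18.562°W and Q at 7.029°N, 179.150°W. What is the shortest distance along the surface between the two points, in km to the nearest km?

In radians: φ₁ = -0.5994, φ₂ = 0.1227, Δλ = -160.588° = -2.8028 rad.
cos c = sin φ₁ sin φ₂ + cos φ₁ cos φ₂ cos Δλ = (-0.5642)(0.1224) + (0.8257)(0.9925)(-0.9432) = -0.84191,
so c = arccos(-0.84191) = 2.57160 rad.
Distance = R·c = 3389.5 × 2.5716 ≈ 8716 km.

8716 km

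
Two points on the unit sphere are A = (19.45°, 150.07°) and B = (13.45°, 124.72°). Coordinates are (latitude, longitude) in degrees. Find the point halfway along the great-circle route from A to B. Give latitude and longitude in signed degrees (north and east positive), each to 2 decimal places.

Central angle δ = 0.4365 rad. Interpolating on the sphere with fraction f = 0.5:
P = [sin((1−f)δ)·A + sin(fδ)·B] / sin δ = 0.5122·A + 0.5122·B in Cartesian coordinates,
giving P = (-0.7022, 0.6504, 0.2897), i.e. latitude 16.84°, longitude 137.20°.

16.84°, 137.20°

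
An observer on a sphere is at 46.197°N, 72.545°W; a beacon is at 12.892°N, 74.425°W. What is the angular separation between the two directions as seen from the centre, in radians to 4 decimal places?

Let φ₁ = 0.8063 rad, φ₂ = 0.2250 rad, and Δλ = -0.0328 rad.
Haversine: a = sin²(Δφ/2) + cos φ₁ cos φ₂ sin²(Δλ/2) = 0.0821 + (0.6922)(0.9748)(0.0003) = 0.08230.
Central angle c = 2·arcsin(√a) = 0.58194 rad.
So the angular separation is 0.5819 rad.

0.5819 rad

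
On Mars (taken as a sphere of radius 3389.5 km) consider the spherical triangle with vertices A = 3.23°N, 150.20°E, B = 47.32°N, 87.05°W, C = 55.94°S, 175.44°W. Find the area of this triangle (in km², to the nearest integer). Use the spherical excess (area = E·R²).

22396350 km²

Side lengths (central angles): a = 2.2123, b = 1.1429, c = 1.9015 rad; semiperimeter s = 2.6284.
By l'Huilier's theorem, tan(E/4) = √[tan(s/2) tan((s−a)/2) tan((s−b)/2) tan((s−c)/2)], giving spherical excess E = 1.9494 rad.
Area = E·R² = 1.9494 × (3389.5)² ≈ 22396350 km².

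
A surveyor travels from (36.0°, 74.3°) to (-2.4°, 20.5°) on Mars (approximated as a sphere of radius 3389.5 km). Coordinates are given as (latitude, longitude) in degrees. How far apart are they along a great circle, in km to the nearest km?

3732 km

Let φ₁ = 0.6283 rad, φ₂ = -0.0419 rad, and Δλ = -0.9390 rad.
cos c = sin φ₁ sin φ₂ + cos φ₁ cos φ₂ cos Δλ = (0.5878)(-0.0419) + (0.8090)(0.9991)(0.5906) = 0.45278,
so c = arccos(0.45278) = 1.10092 rad.
Distance = R·c = 3389.5 × 1.1009 ≈ 3732 km.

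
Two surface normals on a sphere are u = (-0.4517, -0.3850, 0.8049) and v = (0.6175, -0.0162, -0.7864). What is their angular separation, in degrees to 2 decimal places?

u·v = -0.9057; |u| = 1.0001, |v| = 1.0000.
cos θ = (u·v)/(|u||v|) = -0.9056, so θ = 154.91°.

154.91°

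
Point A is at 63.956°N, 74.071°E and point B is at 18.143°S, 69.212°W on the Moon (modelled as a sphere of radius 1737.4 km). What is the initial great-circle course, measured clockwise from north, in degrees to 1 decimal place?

Δλ = -143.283° = -2.5008 rad.
y = sin Δλ · cos φ₂ = (-0.5979)(0.9503) = -0.5681
x = cos φ₁ sin φ₂ − sin φ₁ cos φ₂ cos Δλ = (0.4391)(-0.3114) − (0.8985)(0.9503)(-0.8016) = 0.5477
θ = atan2(y, x) = -46.05°; adding 360° gives 313.9°.

313.9°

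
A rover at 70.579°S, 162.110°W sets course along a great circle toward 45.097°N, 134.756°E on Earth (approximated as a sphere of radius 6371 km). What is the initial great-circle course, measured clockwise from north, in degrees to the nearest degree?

310°

With φ₁ = -1.2318, φ₂ = 0.7871, Δλ = -1.1019 rad, the forward-azimuth formula gives
θ = atan2( sin Δλ cos φ₂ , cos φ₁ sin φ₂ − sin φ₁ cos φ₂ cos Δλ ) = atan2(-0.6297, 0.5364) = -49.58°.
Adding 360° brings this into [0°, 360°): 310°.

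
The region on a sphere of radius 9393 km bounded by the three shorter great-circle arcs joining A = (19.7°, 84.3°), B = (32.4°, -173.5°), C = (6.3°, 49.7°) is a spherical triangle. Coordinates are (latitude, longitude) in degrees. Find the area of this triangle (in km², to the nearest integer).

24401908 km²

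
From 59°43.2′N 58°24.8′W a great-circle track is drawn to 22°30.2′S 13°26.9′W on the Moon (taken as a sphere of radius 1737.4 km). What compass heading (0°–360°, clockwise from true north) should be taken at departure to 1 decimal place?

139.2°

Δλ = 44.965° = 0.7848 rad.
y = sin Δλ · cos φ₂ = (0.7067)(0.9239) = 0.6529
x = cos φ₁ sin φ₂ − sin φ₁ cos φ₂ cos Δλ = (0.5042)(-0.3827) − (0.8636)(0.9239)(0.7075) = -0.7575
θ = atan2(y, x) = 139.24°, so the bearing is 139.2°.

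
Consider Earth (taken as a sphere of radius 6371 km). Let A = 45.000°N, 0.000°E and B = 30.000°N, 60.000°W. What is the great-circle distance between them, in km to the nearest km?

5417 km

With latitudes φ₁ = 45.000°, φ₂ = 30.000° and longitude difference Δλ = -60.000°:
cos c = sin φ₁ sin φ₂ + cos φ₁ cos φ₂ cos Δλ = (0.7071)(0.5000) + (0.7071)(0.8660)(0.5000) = 0.65974,
so c = arccos(0.65974) = 0.85032 rad.
Distance = R·c = 6371 × 0.8503 ≈ 5417 km.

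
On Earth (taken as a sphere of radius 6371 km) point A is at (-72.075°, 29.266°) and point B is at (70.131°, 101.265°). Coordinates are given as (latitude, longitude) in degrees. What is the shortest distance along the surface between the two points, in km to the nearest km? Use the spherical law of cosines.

Let φ₁ = -1.2579 rad, φ₂ = 1.2240 rad, and Δλ = 1.2566 rad.
cos c = sin φ₁ sin φ₂ + cos φ₁ cos φ₂ cos Δλ = (-0.9515)(0.9405) + (0.3078)(0.3399)(0.3090) = -0.86250,
so c = arccos(-0.86250) = 2.61098 rad.
Distance = R·c = 6371 × 2.6110 ≈ 16635 km.

16635 km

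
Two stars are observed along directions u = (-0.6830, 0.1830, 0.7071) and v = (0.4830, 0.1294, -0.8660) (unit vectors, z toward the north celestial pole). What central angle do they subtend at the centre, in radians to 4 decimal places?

2.7353 rad

u·v = -0.9186; |u| = 1.0000, |v| = 1.0000.
cos θ = (u·v)/(|u||v|) = -0.9186, so θ = 2.7353 rad.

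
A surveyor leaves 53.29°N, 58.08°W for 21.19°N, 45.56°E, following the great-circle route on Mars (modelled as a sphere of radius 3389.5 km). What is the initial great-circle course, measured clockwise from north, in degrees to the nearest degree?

67°

With φ₁ = 0.9301, φ₂ = 0.3698, Δλ = 1.8089 rad, the forward-azimuth formula gives
θ = atan2( sin Δλ cos φ₂ , cos φ₁ sin φ₂ − sin φ₁ cos φ₂ cos Δλ ) = atan2(0.9061, 0.3923) = 66.59°.
So the initial bearing is 67°.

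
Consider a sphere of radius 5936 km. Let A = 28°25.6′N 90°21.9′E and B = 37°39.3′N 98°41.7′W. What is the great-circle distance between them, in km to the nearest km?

11746 km

With latitudes φ₁ = 28.427°, φ₂ = 37.655° and longitude difference Δλ = 170.940°:
cos c = sin φ₁ sin φ₂ + cos φ₁ cos φ₂ cos Δλ = (0.4760)(0.6109) + (0.8794)(0.7917)(-0.9875) = -0.39675,
so c = arccos(-0.39675) = 1.97877 rad.
Distance = R·c = 5936 × 1.9788 ≈ 11746 km.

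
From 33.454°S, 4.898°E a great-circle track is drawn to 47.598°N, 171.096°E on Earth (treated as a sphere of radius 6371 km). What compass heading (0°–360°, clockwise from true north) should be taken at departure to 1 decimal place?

Δλ = 166.198° = 2.9007 rad.
y = sin Δλ · cos φ₂ = (0.2386)(0.6743) = 0.1609
x = cos φ₁ sin φ₂ − sin φ₁ cos φ₂ cos Δλ = (0.8343)(0.7384) − (-0.5513)(0.6743)(-0.9711) = 0.2551
θ = atan2(y, x) = 32.24°, so the bearing is 32.2°.

32.2°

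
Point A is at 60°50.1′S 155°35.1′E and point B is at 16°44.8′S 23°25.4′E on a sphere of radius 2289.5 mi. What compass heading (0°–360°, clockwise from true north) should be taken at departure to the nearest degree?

With φ₁ = -1.0618, φ₂ = -0.2923, Δλ = -2.3067 rad, the forward-azimuth formula gives
θ = atan2( sin Δλ cos φ₂ , cos φ₁ sin φ₂ − sin φ₁ cos φ₂ cos Δλ ) = atan2(-0.7098, -0.7017) = -134.67°.
Adding 360° brings this into [0°, 360°): 225°.

225°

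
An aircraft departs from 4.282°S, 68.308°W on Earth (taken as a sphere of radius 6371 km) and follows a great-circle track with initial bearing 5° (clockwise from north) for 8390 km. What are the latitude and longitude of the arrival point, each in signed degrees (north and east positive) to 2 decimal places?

70.53°, -53.65°

Angular distance δ = d/R = 8390/6371 = 1.31690 rad; initial bearing θ = 0.0873 rad.
sin φ₂ = sin φ₁ cos δ + cos φ₁ sin δ cos θ = (-0.0747)(0.2512) + (0.9972)(0.9679)(0.9962) = 0.9428, so φ₂ = 70.53°.
Δλ = atan2(sin θ sin δ cos φ₁, cos δ − sin φ₁ sin φ₂) = atan2(0.0841, 0.3216) = 14.661°.
λ₂ = -68.308° + 14.661° = -53.65°.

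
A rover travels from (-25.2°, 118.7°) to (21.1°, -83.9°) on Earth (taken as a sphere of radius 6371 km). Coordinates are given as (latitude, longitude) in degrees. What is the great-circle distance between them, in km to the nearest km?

17663 km

In radians: φ₁ = -0.4398, φ₂ = 0.3683, Δλ = 157.400° = 2.7471 rad.
Haversine: a = sin²(Δφ/2) + cos φ₁ cos φ₂ sin²(Δλ/2) = 0.1546 + (0.9048)(0.9330)(0.9616) = 0.96631.
Central angle c = 2·arcsin(√a) = 2.77240 rad.
Distance = R·c = 6371 × 2.7724 ≈ 17663 km.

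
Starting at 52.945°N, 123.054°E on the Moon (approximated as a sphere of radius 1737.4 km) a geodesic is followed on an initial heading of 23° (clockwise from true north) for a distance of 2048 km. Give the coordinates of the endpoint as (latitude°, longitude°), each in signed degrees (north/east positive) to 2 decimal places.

Angular distance δ = d/R = 2048/1737.4 = 1.17877 rad; initial bearing θ = 0.4014 rad.
sin φ₂ = sin φ₁ cos δ + cos φ₁ sin δ cos θ = (0.7981)(0.3821) + (0.6026)(0.9241)(0.9205) = 0.8175, so φ₂ = 54.84°.
Δλ = atan2(sin θ sin δ cos φ₁, cos δ − sin φ₁ sin φ₂) = atan2(0.2176, -0.2704) = 141.173°.
λ₂ = 123.054° + 141.173° = 264.23° → -95.77° after wrapping to (−180°, 180°].

54.84°, -95.77°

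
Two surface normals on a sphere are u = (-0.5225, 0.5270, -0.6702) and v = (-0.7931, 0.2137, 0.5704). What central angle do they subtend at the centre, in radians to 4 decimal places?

1.4255 rad

u·v = 0.1447; |u| = 1.0000, |v| = 1.0000.
cos θ = (u·v)/(|u||v|) = 0.1447, so θ = 1.4255 rad.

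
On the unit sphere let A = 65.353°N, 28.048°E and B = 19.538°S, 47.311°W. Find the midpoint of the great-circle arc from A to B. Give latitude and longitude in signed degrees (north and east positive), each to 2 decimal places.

27.10°, -26.25°

Central angle δ = 1.7769 rad. Interpolating on the sphere with fraction f = 0.5:
P = [sin((1−f)δ)·A + sin(fδ)·B] / sin δ = 0.7929·A + 0.7929·B in Cartesian coordinates,
giving P = (0.7984, -0.3938, 0.4555), i.e. latitude 27.10°, longitude -26.25°.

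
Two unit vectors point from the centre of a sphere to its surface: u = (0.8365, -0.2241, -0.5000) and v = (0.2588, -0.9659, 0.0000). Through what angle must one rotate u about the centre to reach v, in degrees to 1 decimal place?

64.3°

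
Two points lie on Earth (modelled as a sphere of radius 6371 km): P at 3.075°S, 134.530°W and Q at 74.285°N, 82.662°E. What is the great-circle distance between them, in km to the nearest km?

11730 km

Let φ₁ = -0.0537 rad, φ₂ = 1.2965 rad, and Δλ = -2.4925 rad.
cos c = sin φ₁ sin φ₂ + cos φ₁ cos φ₂ cos Δλ = (-0.0536)(0.9626) + (0.9986)(0.2709)(-0.7966) = -0.26709,
so c = arccos(-0.26709) = 1.84117 rad.
Distance = R·c = 6371 × 1.8412 ≈ 11730 km.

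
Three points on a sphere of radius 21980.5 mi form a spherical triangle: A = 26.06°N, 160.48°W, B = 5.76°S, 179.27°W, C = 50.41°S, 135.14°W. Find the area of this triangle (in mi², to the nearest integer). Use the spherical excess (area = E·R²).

167613012 mi²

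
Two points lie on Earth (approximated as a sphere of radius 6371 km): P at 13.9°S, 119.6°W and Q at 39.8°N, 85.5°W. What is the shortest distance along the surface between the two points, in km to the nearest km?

Let φ₁ = -0.2426 rad, φ₂ = 0.6946 rad, and Δλ = 0.5952 rad.
Haversine: a = sin²(Δφ/2) + cos φ₁ cos φ₂ sin²(Δλ/2) = 0.2040 + (0.9707)(0.7683)(0.0860) = 0.26811.
Central angle c = 2·arcsin(√a) = 1.08854 rad.
Distance = R·c = 6371 × 1.0885 ≈ 6935 km.

6935 km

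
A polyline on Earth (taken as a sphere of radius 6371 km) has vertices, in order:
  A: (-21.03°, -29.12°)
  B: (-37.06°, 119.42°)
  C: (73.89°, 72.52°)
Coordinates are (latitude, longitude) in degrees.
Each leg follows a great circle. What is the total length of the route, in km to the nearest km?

25586 km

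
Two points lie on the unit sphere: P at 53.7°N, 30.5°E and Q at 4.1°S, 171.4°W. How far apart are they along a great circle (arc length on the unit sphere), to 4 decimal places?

2.2212

In radians: φ₁ = 0.9372, φ₂ = -0.0716, Δλ = 158.100° = 2.7594 rad.
cos c = sin φ₁ sin φ₂ + cos φ₁ cos φ₂ cos Δλ = (0.8059)(-0.0715) + (0.5920)(0.9974)(-0.9278) = -0.60551,
so c = arccos(-0.60551) = 2.22120 rad.
On the unit sphere the arc length equals the central angle: 2.2212.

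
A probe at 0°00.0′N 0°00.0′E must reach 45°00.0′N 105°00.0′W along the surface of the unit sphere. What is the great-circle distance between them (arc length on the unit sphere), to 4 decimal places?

1.7548

With latitudes φ₁ = 0.000°, φ₂ = 45.000° and longitude difference Δλ = -105.000°:
Haversine: a = sin²(Δφ/2) + cos φ₁ cos φ₂ sin²(Δλ/2) = 0.1464 + (1.0000)(0.7071)(0.6294) = 0.59151.
Central angle c = 2·arcsin(√a) = 1.75485 rad.
On the unit sphere the arc length equals the central angle: 1.7548.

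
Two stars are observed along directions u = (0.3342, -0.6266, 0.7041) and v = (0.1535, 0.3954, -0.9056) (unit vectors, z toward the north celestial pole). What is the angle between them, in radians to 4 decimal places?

u·v = -0.8341; |u| = 1.0000, |v| = 1.0000.
cos θ = (u·v)/(|u||v|) = -0.8341, so θ = 2.5572 rad.

2.5572 rad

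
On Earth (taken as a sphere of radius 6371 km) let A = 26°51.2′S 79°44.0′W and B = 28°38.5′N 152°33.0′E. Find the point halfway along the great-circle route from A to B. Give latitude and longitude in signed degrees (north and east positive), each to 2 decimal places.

2.03°, -142.63°

The central angle between A and B is δ = 2.3399 rad.
With f = 0.5, the slerp weights are sin((1−f)δ)/sin δ = 1.2815 and sin(fδ)/sin δ = 1.2815.
Weighted sum of the unit vectors: (1.2815)·(0.1590,-0.8779,-0.4517) + (1.2815)·(-0.7788,0.4046,0.4793) = (-0.7943, -0.6065, 0.0354).
Converting back: φ = atan2(z, √(x²+y²)) = 2.03°, λ = atan2(y, x) = -142.63°.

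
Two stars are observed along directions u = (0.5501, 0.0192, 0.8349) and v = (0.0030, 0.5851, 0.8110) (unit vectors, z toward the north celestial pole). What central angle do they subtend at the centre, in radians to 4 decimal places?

0.8094 rad

u·v = 0.6900; |u| = 1.0000, |v| = 1.0000.
cos θ = (u·v)/(|u||v|) = 0.6900, so θ = 0.8094 rad.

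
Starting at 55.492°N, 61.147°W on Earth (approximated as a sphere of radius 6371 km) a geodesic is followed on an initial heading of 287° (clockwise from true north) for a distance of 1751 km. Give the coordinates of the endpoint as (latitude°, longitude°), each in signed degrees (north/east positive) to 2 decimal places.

56.94°, -89.55°

Angular distance δ = d/R = 1751/6371 = 0.27484 rad; initial bearing θ = 5.0091 rad.
sin φ₂ = sin φ₁ cos δ + cos φ₁ sin δ cos θ = (0.8240)(0.9625) + (0.5665)(0.2714)(0.2924) = 0.8381, so φ₂ = 56.94°.
Δλ = atan2(sin θ sin δ cos φ₁, cos δ − sin φ₁ sin φ₂) = atan2(-0.1470, 0.2719) = -28.406°.
λ₂ = -61.147° − 28.406° = -89.55°.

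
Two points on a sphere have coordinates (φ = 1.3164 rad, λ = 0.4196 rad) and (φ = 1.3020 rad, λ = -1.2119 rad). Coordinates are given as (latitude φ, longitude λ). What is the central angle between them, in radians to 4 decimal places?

In radians: φ₁ = 1.3164, φ₂ = 1.3020, Δλ = -93.478° = -1.6315 rad.
cos c = sin φ₁ sin φ₂ + cos φ₁ cos φ₂ cos Δλ = (0.9678)(0.9641) + (0.2517)(0.2656)(-0.0607) = 0.92901,
so c = arccos(0.92901) = 0.37907 rad.
So the angular separation is 0.3791 rad.

0.3791 rad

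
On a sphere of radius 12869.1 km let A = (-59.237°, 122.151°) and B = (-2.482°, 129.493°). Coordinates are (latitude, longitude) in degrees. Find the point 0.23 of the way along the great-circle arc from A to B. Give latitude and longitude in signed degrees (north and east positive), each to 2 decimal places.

-46.23°, 125.01°

The central angle between A and B is δ = 0.9956 rad.
With f = 0.23, the slerp weights are sin((1−f)δ)/sin δ = 0.8267 and sin(fδ)/sin δ = 0.2705.
Weighted sum of the unit vectors: (0.8267)·(-0.2722,0.4331,-0.8593) + (0.2705)·(-0.6354,0.7710,-0.0433) = (-0.3969, 0.5666, -0.7221).
Converting back: φ = atan2(z, √(x²+y²)) = -46.23°, λ = atan2(y, x) = 125.01°.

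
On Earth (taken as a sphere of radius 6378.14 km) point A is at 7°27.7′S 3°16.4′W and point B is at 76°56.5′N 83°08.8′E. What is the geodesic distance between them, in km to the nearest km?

10738 km

In radians: φ₁ = -0.1302, φ₂ = 1.3429, Δλ = 86.420° = 1.5083 rad.
Haversine: a = sin²(Δφ/2) + cos φ₁ cos φ₂ sin²(Δλ/2) = 0.4512 + (0.9915)(0.2259)(0.4688) = 0.55626.
Central angle c = 2·arcsin(√a) = 1.68355 rad.
Distance = R·c = 6378.14 × 1.6836 ≈ 10738 km.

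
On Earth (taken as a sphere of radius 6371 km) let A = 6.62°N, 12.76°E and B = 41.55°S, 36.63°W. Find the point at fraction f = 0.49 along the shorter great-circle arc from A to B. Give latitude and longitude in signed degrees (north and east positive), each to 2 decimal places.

-18.56°, -7.78°

The central angle between A and B is δ = 1.1512 rad.
With f = 0.49, the slerp weights are sin((1−f)δ)/sin δ = 0.6066 and sin(fδ)/sin δ = 0.5854.
Weighted sum of the unit vectors: (0.6066)·(0.9688,0.2194,0.1153) + (0.5854)·(0.6006,-0.4465,-0.6633) = (0.9392, -0.1283, -0.3184).
Converting back: φ = atan2(z, √(x²+y²)) = -18.56°, λ = atan2(y, x) = -7.78°.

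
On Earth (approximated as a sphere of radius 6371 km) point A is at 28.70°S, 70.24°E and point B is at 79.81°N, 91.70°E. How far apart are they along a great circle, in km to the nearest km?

12138 km

In radians: φ₁ = -0.5009, φ₂ = 1.3929, Δλ = 21.460° = 0.3745 rad.
Haversine: a = sin²(Δφ/2) + cos φ₁ cos φ₂ sin²(Δλ/2) = 0.6587 + (0.8771)(0.1769)(0.0347) = 0.66411.
Central angle c = 2·arcsin(√a) = 1.90522 rad.
Distance = R·c = 6371 × 1.9052 ≈ 12138 km.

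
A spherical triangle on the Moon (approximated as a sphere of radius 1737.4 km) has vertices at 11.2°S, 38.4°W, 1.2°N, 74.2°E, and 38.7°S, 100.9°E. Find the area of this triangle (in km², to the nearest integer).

3937773 km²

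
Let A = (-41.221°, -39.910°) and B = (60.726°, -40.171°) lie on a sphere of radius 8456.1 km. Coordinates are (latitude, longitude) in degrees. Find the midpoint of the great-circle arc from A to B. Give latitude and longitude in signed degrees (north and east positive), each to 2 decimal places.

Central angle δ = 1.7793 rad. Interpolating on the sphere with fraction f = 0.5:
P = [sin((1−f)δ)·A + sin(fδ)·B] / sin δ = 0.7941·A + 0.7941·B in Cartesian coordinates,
giving P = (0.7548, -0.6337, 0.1694), i.e. latitude 9.75°, longitude -40.01°.

9.75°, -40.01°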